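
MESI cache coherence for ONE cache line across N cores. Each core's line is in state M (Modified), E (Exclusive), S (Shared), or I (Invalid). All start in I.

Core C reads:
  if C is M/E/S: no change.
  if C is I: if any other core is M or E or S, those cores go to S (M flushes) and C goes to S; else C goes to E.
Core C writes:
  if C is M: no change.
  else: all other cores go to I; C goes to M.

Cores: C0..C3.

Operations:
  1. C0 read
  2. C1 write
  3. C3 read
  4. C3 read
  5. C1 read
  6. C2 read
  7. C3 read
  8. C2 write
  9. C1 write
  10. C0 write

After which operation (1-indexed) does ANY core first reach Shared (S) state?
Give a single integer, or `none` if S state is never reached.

Op 1: C0 read [C0 read from I: no other sharers -> C0=E (exclusive)] -> [E,I,I,I]
Op 2: C1 write [C1 write: invalidate ['C0=E'] -> C1=M] -> [I,M,I,I]
Op 3: C3 read [C3 read from I: others=['C1=M'] -> C3=S, others downsized to S] -> [I,S,I,S]
  -> First S state at op 3; remaining ops need not be traced.

Answer: 3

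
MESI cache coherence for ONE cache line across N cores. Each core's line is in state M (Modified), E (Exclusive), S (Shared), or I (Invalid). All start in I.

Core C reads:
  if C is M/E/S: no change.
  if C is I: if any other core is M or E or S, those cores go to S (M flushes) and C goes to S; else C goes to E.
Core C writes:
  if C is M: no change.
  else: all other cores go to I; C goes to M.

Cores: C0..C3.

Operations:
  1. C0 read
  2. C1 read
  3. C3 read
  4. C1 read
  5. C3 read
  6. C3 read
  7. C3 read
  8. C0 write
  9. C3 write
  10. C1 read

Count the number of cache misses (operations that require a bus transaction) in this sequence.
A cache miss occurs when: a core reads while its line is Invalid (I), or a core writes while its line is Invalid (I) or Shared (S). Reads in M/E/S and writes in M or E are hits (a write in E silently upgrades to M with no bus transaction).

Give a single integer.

Answer: 6

Derivation:
Op 1: C0 read [C0 read from I: no other sharers -> C0=E (exclusive)] -> [E,I,I,I] [MISS #1: read from I]
Op 2: C1 read [C1 read from I: others=['C0=E'] -> C1=S, others downsized to S] -> [S,S,I,I] [MISS #2: read from I]
Op 3: C3 read [C3 read from I: others=['C0=S', 'C1=S'] -> C3=S, others downsized to S] -> [S,S,I,S] [MISS #3: read from I]
Op 4: C1 read [C1 read: already in S, no change] -> [S,S,I,S] [hit: read from S]
Op 5: C3 read [C3 read: already in S, no change] -> [S,S,I,S] [hit: read from S]
Op 6: C3 read [C3 read: already in S, no change] -> [S,S,I,S] [hit: read from S]
Op 7: C3 read [C3 read: already in S, no change] -> [S,S,I,S] [hit: read from S]
Op 8: C0 write [C0 write: invalidate ['C1=S', 'C3=S'] -> C0=M] -> [M,I,I,I] [MISS #4: write from S]
Op 9: C3 write [C3 write: invalidate ['C0=M'] -> C3=M] -> [I,I,I,M] [MISS #5: write from I]
Op 10: C1 read [C1 read from I: others=['C3=M'] -> C1=S, others downsized to S] -> [I,S,I,S] [MISS #6: read from I]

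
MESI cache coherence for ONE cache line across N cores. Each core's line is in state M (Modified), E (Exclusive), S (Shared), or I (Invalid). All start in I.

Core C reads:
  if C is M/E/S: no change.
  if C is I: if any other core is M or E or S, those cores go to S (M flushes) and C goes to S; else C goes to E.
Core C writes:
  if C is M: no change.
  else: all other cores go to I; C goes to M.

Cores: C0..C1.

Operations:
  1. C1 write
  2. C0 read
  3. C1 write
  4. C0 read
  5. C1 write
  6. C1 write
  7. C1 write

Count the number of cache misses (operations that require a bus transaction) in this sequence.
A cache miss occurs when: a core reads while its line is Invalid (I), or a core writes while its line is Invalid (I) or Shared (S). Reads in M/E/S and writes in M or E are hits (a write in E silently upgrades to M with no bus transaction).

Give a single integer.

Op 1: C1 write [C1 write: invalidate none -> C1=M] -> [I,M] [MISS #1: write from I]
Op 2: C0 read [C0 read from I: others=['C1=M'] -> C0=S, others downsized to S] -> [S,S] [MISS #2: read from I]
Op 3: C1 write [C1 write: invalidate ['C0=S'] -> C1=M] -> [I,M] [MISS #3: write from S]
Op 4: C0 read [C0 read from I: others=['C1=M'] -> C0=S, others downsized to S] -> [S,S] [MISS #4: read from I]
Op 5: C1 write [C1 write: invalidate ['C0=S'] -> C1=M] -> [I,M] [MISS #5: write from S]
Op 6: C1 write [C1 write: already M (modified), no change] -> [I,M] [hit: write from M]
Op 7: C1 write [C1 write: already M (modified), no change] -> [I,M] [hit: write from M]

Answer: 5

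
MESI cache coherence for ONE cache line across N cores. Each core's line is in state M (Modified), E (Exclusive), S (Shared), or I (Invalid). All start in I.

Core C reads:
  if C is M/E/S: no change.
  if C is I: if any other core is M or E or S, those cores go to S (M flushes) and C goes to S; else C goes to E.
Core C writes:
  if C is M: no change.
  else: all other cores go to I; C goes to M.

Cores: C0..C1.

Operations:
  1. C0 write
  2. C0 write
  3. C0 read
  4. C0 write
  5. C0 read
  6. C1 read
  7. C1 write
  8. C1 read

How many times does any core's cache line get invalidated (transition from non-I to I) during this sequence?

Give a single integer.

Op 1: C0 write [C0 write: invalidate none -> C0=M] -> [M,I] (invalidations this op: 0; running total: 0)
Op 2: C0 write [C0 write: already M (modified), no change] -> [M,I] (invalidations this op: 0; running total: 0)
Op 3: C0 read [C0 read: already in M, no change] -> [M,I] (invalidations this op: 0; running total: 0)
Op 4: C0 write [C0 write: already M (modified), no change] -> [M,I] (invalidations this op: 0; running total: 0)
Op 5: C0 read [C0 read: already in M, no change] -> [M,I] (invalidations this op: 0; running total: 0)
Op 6: C1 read [C1 read from I: others=['C0=M'] -> C1=S, others downsized to S] -> [S,S] (invalidations this op: 0; running total: 0)
Op 7: C1 write [C1 write: invalidate ['C0=S'] -> C1=M] -> [I,M] (invalidations this op: 1; running total: 1)
Op 8: C1 read [C1 read: already in M, no change] -> [I,M] (invalidations this op: 0; running total: 1)

Answer: 1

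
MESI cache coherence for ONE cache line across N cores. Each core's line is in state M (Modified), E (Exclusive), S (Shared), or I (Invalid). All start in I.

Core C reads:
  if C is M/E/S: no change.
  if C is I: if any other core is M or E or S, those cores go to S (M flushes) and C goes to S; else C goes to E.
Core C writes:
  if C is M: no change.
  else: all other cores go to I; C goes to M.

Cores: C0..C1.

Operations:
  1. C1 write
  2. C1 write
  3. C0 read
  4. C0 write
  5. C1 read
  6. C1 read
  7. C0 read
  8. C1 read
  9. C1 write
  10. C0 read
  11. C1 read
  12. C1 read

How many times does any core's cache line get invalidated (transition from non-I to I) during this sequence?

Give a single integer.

Answer: 2

Derivation:
Op 1: C1 write [C1 write: invalidate none -> C1=M] -> [I,M] (invalidations this op: 0; running total: 0)
Op 2: C1 write [C1 write: already M (modified), no change] -> [I,M] (invalidations this op: 0; running total: 0)
Op 3: C0 read [C0 read from I: others=['C1=M'] -> C0=S, others downsized to S] -> [S,S] (invalidations this op: 0; running total: 0)
Op 4: C0 write [C0 write: invalidate ['C1=S'] -> C0=M] -> [M,I] (invalidations this op: 1; running total: 1)
Op 5: C1 read [C1 read from I: others=['C0=M'] -> C1=S, others downsized to S] -> [S,S] (invalidations this op: 0; running total: 1)
Op 6: C1 read [C1 read: already in S, no change] -> [S,S] (invalidations this op: 0; running total: 1)
Op 7: C0 read [C0 read: already in S, no change] -> [S,S] (invalidations this op: 0; running total: 1)
Op 8: C1 read [C1 read: already in S, no change] -> [S,S] (invalidations this op: 0; running total: 1)
Op 9: C1 write [C1 write: invalidate ['C0=S'] -> C1=M] -> [I,M] (invalidations this op: 1; running total: 2)
Op 10: C0 read [C0 read from I: others=['C1=M'] -> C0=S, others downsized to S] -> [S,S] (invalidations this op: 0; running total: 2)
Op 11: C1 read [C1 read: already in S, no change] -> [S,S] (invalidations this op: 0; running total: 2)
Op 12: C1 read [C1 read: already in S, no change] -> [S,S] (invalidations this op: 0; running total: 2)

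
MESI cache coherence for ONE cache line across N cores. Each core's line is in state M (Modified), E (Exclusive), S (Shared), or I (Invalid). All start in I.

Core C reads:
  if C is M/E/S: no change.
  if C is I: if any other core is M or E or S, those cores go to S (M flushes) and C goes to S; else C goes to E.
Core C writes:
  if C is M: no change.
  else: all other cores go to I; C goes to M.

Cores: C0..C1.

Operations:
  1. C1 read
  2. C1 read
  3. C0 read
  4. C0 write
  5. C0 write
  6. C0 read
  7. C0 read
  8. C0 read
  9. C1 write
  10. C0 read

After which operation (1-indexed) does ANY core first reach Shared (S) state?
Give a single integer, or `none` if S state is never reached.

Op 1: C1 read [C1 read from I: no other sharers -> C1=E (exclusive)] -> [I,E]
Op 2: C1 read [C1 read: already in E, no change] -> [I,E]
Op 3: C0 read [C0 read from I: others=['C1=E'] -> C0=S, others downsized to S] -> [S,S]
  -> First S state at op 3; remaining ops need not be traced.

Answer: 3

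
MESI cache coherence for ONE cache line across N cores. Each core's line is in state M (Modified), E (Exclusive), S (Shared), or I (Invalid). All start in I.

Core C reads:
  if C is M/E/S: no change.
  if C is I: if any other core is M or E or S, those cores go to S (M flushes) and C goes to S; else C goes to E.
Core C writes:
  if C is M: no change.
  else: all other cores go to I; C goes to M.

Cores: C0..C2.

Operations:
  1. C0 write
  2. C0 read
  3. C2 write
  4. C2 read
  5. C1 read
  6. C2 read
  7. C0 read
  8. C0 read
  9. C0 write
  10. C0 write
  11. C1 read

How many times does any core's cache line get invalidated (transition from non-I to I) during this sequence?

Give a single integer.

Answer: 3

Derivation:
Op 1: C0 write [C0 write: invalidate none -> C0=M] -> [M,I,I] (invalidations this op: 0; running total: 0)
Op 2: C0 read [C0 read: already in M, no change] -> [M,I,I] (invalidations this op: 0; running total: 0)
Op 3: C2 write [C2 write: invalidate ['C0=M'] -> C2=M] -> [I,I,M] (invalidations this op: 1; running total: 1)
Op 4: C2 read [C2 read: already in M, no change] -> [I,I,M] (invalidations this op: 0; running total: 1)
Op 5: C1 read [C1 read from I: others=['C2=M'] -> C1=S, others downsized to S] -> [I,S,S] (invalidations this op: 0; running total: 1)
Op 6: C2 read [C2 read: already in S, no change] -> [I,S,S] (invalidations this op: 0; running total: 1)
Op 7: C0 read [C0 read from I: others=['C1=S', 'C2=S'] -> C0=S, others downsized to S] -> [S,S,S] (invalidations this op: 0; running total: 1)
Op 8: C0 read [C0 read: already in S, no change] -> [S,S,S] (invalidations this op: 0; running total: 1)
Op 9: C0 write [C0 write: invalidate ['C1=S', 'C2=S'] -> C0=M] -> [M,I,I] (invalidations this op: 2; running total: 3)
Op 10: C0 write [C0 write: already M (modified), no change] -> [M,I,I] (invalidations this op: 0; running total: 3)
Op 11: C1 read [C1 read from I: others=['C0=M'] -> C1=S, others downsized to S] -> [S,S,I] (invalidations this op: 0; running total: 3)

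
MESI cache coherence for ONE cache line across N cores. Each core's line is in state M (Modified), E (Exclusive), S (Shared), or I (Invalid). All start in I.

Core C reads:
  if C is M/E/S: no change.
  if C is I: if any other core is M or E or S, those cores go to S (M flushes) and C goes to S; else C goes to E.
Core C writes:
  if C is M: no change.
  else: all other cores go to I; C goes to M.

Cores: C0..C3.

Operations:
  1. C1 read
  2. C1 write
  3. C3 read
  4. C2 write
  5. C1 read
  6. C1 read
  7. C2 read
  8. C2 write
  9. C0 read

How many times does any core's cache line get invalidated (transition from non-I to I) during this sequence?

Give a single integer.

Answer: 3

Derivation:
Op 1: C1 read [C1 read from I: no other sharers -> C1=E (exclusive)] -> [I,E,I,I] (invalidations this op: 0; running total: 0)
Op 2: C1 write [C1 write: invalidate none -> C1=M] -> [I,M,I,I] (invalidations this op: 0; running total: 0)
Op 3: C3 read [C3 read from I: others=['C1=M'] -> C3=S, others downsized to S] -> [I,S,I,S] (invalidations this op: 0; running total: 0)
Op 4: C2 write [C2 write: invalidate ['C1=S', 'C3=S'] -> C2=M] -> [I,I,M,I] (invalidations this op: 2; running total: 2)
Op 5: C1 read [C1 read from I: others=['C2=M'] -> C1=S, others downsized to S] -> [I,S,S,I] (invalidations this op: 0; running total: 2)
Op 6: C1 read [C1 read: already in S, no change] -> [I,S,S,I] (invalidations this op: 0; running total: 2)
Op 7: C2 read [C2 read: already in S, no change] -> [I,S,S,I] (invalidations this op: 0; running total: 2)
Op 8: C2 write [C2 write: invalidate ['C1=S'] -> C2=M] -> [I,I,M,I] (invalidations this op: 1; running total: 3)
Op 9: C0 read [C0 read from I: others=['C2=M'] -> C0=S, others downsized to S] -> [S,I,S,I] (invalidations this op: 0; running total: 3)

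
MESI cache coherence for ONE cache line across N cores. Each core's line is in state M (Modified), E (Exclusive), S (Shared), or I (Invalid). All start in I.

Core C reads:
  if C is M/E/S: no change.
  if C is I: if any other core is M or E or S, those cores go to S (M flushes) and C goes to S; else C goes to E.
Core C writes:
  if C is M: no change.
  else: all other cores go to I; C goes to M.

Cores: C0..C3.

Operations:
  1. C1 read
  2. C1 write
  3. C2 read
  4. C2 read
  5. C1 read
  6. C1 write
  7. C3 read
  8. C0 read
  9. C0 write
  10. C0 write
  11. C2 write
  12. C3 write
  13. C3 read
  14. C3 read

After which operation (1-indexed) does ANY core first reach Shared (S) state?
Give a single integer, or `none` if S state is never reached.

Op 1: C1 read [C1 read from I: no other sharers -> C1=E (exclusive)] -> [I,E,I,I]
Op 2: C1 write [C1 write: invalidate none -> C1=M] -> [I,M,I,I]
Op 3: C2 read [C2 read from I: others=['C1=M'] -> C2=S, others downsized to S] -> [I,S,S,I]
  -> First S state at op 3; remaining ops need not be traced.

Answer: 3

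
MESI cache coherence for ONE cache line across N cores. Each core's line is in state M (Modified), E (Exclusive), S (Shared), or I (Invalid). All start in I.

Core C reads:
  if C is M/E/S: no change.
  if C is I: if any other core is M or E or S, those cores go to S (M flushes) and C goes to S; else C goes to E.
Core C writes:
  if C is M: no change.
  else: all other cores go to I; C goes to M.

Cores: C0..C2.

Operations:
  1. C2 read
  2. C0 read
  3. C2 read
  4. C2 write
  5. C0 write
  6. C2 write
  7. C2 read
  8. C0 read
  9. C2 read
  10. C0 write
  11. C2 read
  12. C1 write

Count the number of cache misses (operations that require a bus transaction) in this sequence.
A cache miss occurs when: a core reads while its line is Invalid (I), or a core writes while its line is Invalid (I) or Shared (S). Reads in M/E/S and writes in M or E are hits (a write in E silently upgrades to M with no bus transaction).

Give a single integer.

Answer: 9

Derivation:
Op 1: C2 read [C2 read from I: no other sharers -> C2=E (exclusive)] -> [I,I,E] [MISS #1: read from I]
Op 2: C0 read [C0 read from I: others=['C2=E'] -> C0=S, others downsized to S] -> [S,I,S] [MISS #2: read from I]
Op 3: C2 read [C2 read: already in S, no change] -> [S,I,S] [hit: read from S]
Op 4: C2 write [C2 write: invalidate ['C0=S'] -> C2=M] -> [I,I,M] [MISS #3: write from S]
Op 5: C0 write [C0 write: invalidate ['C2=M'] -> C0=M] -> [M,I,I] [MISS #4: write from I]
Op 6: C2 write [C2 write: invalidate ['C0=M'] -> C2=M] -> [I,I,M] [MISS #5: write from I]
Op 7: C2 read [C2 read: already in M, no change] -> [I,I,M] [hit: read from M]
Op 8: C0 read [C0 read from I: others=['C2=M'] -> C0=S, others downsized to S] -> [S,I,S] [MISS #6: read from I]
Op 9: C2 read [C2 read: already in S, no change] -> [S,I,S] [hit: read from S]
Op 10: C0 write [C0 write: invalidate ['C2=S'] -> C0=M] -> [M,I,I] [MISS #7: write from S]
Op 11: C2 read [C2 read from I: others=['C0=M'] -> C2=S, others downsized to S] -> [S,I,S] [MISS #8: read from I]
Op 12: C1 write [C1 write: invalidate ['C0=S', 'C2=S'] -> C1=M] -> [I,M,I] [MISS #9: write from I]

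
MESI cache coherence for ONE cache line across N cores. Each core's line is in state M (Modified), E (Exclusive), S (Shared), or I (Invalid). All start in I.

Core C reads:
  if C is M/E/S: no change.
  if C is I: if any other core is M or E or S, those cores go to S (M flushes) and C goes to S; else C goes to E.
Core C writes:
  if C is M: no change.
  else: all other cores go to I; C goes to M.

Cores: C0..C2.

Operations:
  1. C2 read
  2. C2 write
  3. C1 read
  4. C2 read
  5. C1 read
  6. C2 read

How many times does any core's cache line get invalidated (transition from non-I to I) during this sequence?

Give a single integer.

Answer: 0

Derivation:
Op 1: C2 read [C2 read from I: no other sharers -> C2=E (exclusive)] -> [I,I,E] (invalidations this op: 0; running total: 0)
Op 2: C2 write [C2 write: invalidate none -> C2=M] -> [I,I,M] (invalidations this op: 0; running total: 0)
Op 3: C1 read [C1 read from I: others=['C2=M'] -> C1=S, others downsized to S] -> [I,S,S] (invalidations this op: 0; running total: 0)
Op 4: C2 read [C2 read: already in S, no change] -> [I,S,S] (invalidations this op: 0; running total: 0)
Op 5: C1 read [C1 read: already in S, no change] -> [I,S,S] (invalidations this op: 0; running total: 0)
Op 6: C2 read [C2 read: already in S, no change] -> [I,S,S] (invalidations this op: 0; running total: 0)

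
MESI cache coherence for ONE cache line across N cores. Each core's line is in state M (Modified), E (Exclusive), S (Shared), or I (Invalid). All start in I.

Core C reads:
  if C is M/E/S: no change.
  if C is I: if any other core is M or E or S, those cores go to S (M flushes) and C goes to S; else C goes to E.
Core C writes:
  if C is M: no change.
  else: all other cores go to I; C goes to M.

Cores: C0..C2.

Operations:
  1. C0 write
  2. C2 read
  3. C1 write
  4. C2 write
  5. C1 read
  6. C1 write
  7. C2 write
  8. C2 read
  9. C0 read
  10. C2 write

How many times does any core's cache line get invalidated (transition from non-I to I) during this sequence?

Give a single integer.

Answer: 6

Derivation:
Op 1: C0 write [C0 write: invalidate none -> C0=M] -> [M,I,I] (invalidations this op: 0; running total: 0)
Op 2: C2 read [C2 read from I: others=['C0=M'] -> C2=S, others downsized to S] -> [S,I,S] (invalidations this op: 0; running total: 0)
Op 3: C1 write [C1 write: invalidate ['C0=S', 'C2=S'] -> C1=M] -> [I,M,I] (invalidations this op: 2; running total: 2)
Op 4: C2 write [C2 write: invalidate ['C1=M'] -> C2=M] -> [I,I,M] (invalidations this op: 1; running total: 3)
Op 5: C1 read [C1 read from I: others=['C2=M'] -> C1=S, others downsized to S] -> [I,S,S] (invalidations this op: 0; running total: 3)
Op 6: C1 write [C1 write: invalidate ['C2=S'] -> C1=M] -> [I,M,I] (invalidations this op: 1; running total: 4)
Op 7: C2 write [C2 write: invalidate ['C1=M'] -> C2=M] -> [I,I,M] (invalidations this op: 1; running total: 5)
Op 8: C2 read [C2 read: already in M, no change] -> [I,I,M] (invalidations this op: 0; running total: 5)
Op 9: C0 read [C0 read from I: others=['C2=M'] -> C0=S, others downsized to S] -> [S,I,S] (invalidations this op: 0; running total: 5)
Op 10: C2 write [C2 write: invalidate ['C0=S'] -> C2=M] -> [I,I,M] (invalidations this op: 1; running total: 6)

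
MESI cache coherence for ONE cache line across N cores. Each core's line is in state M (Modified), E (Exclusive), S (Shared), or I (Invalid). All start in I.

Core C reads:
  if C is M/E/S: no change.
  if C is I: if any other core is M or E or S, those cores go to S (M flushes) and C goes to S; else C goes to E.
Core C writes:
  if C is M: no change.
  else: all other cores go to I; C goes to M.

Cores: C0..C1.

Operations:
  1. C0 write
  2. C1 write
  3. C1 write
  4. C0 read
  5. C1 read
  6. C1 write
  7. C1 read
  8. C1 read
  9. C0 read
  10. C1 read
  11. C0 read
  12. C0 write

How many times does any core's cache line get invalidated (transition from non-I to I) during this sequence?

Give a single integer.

Answer: 3

Derivation:
Op 1: C0 write [C0 write: invalidate none -> C0=M] -> [M,I] (invalidations this op: 0; running total: 0)
Op 2: C1 write [C1 write: invalidate ['C0=M'] -> C1=M] -> [I,M] (invalidations this op: 1; running total: 1)
Op 3: C1 write [C1 write: already M (modified), no change] -> [I,M] (invalidations this op: 0; running total: 1)
Op 4: C0 read [C0 read from I: others=['C1=M'] -> C0=S, others downsized to S] -> [S,S] (invalidations this op: 0; running total: 1)
Op 5: C1 read [C1 read: already in S, no change] -> [S,S] (invalidations this op: 0; running total: 1)
Op 6: C1 write [C1 write: invalidate ['C0=S'] -> C1=M] -> [I,M] (invalidations this op: 1; running total: 2)
Op 7: C1 read [C1 read: already in M, no change] -> [I,M] (invalidations this op: 0; running total: 2)
Op 8: C1 read [C1 read: already in M, no change] -> [I,M] (invalidations this op: 0; running total: 2)
Op 9: C0 read [C0 read from I: others=['C1=M'] -> C0=S, others downsized to S] -> [S,S] (invalidations this op: 0; running total: 2)
Op 10: C1 read [C1 read: already in S, no change] -> [S,S] (invalidations this op: 0; running total: 2)
Op 11: C0 read [C0 read: already in S, no change] -> [S,S] (invalidations this op: 0; running total: 2)
Op 12: C0 write [C0 write: invalidate ['C1=S'] -> C0=M] -> [M,I] (invalidations this op: 1; running total: 3)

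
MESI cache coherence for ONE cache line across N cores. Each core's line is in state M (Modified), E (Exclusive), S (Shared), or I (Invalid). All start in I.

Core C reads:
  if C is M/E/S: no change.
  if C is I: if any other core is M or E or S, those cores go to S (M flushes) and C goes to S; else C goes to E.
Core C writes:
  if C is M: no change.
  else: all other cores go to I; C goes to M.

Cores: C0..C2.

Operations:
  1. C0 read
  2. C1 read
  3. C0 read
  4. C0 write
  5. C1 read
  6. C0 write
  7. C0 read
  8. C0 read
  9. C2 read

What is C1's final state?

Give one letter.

Op 1: C0 read [C0 read from I: no other sharers -> C0=E (exclusive)] -> [E,I,I]
Op 2: C1 read [C1 read from I: others=['C0=E'] -> C1=S, others downsized to S] -> [S,S,I]
Op 3: C0 read [C0 read: already in S, no change] -> [S,S,I]
Op 4: C0 write [C0 write: invalidate ['C1=S'] -> C0=M] -> [M,I,I]
Op 5: C1 read [C1 read from I: others=['C0=M'] -> C1=S, others downsized to S] -> [S,S,I]
Op 6: C0 write [C0 write: invalidate ['C1=S'] -> C0=M] -> [M,I,I]
Op 7: C0 read [C0 read: already in M, no change] -> [M,I,I]
Op 8: C0 read [C0 read: already in M, no change] -> [M,I,I]
Op 9: C2 read [C2 read from I: others=['C0=M'] -> C2=S, others downsized to S] -> [S,I,S]

Answer: I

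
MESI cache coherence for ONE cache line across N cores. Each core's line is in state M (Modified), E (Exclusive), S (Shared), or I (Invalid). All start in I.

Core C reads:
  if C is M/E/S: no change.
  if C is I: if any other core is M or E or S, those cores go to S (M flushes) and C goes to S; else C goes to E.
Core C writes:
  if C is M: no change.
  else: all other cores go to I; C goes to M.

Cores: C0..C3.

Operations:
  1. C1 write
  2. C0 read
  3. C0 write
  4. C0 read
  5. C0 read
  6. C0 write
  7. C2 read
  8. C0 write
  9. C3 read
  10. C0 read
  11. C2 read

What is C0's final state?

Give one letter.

Answer: S

Derivation:
Op 1: C1 write [C1 write: invalidate none -> C1=M] -> [I,M,I,I]
Op 2: C0 read [C0 read from I: others=['C1=M'] -> C0=S, others downsized to S] -> [S,S,I,I]
Op 3: C0 write [C0 write: invalidate ['C1=S'] -> C0=M] -> [M,I,I,I]
Op 4: C0 read [C0 read: already in M, no change] -> [M,I,I,I]
Op 5: C0 read [C0 read: already in M, no change] -> [M,I,I,I]
Op 6: C0 write [C0 write: already M (modified), no change] -> [M,I,I,I]
Op 7: C2 read [C2 read from I: others=['C0=M'] -> C2=S, others downsized to S] -> [S,I,S,I]
Op 8: C0 write [C0 write: invalidate ['C2=S'] -> C0=M] -> [M,I,I,I]
Op 9: C3 read [C3 read from I: others=['C0=M'] -> C3=S, others downsized to S] -> [S,I,I,S]
Op 10: C0 read [C0 read: already in S, no change] -> [S,I,I,S]
Op 11: C2 read [C2 read from I: others=['C0=S', 'C3=S'] -> C2=S, others downsized to S] -> [S,I,S,S]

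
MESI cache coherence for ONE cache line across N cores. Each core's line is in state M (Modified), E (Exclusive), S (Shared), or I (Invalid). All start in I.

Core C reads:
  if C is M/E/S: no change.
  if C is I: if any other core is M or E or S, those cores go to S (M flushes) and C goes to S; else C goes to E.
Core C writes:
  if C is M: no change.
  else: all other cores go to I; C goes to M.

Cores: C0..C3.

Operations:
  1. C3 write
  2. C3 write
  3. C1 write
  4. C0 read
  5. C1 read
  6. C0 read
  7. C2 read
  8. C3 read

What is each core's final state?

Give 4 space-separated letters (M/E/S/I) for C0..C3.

Op 1: C3 write [C3 write: invalidate none -> C3=M] -> [I,I,I,M]
Op 2: C3 write [C3 write: already M (modified), no change] -> [I,I,I,M]
Op 3: C1 write [C1 write: invalidate ['C3=M'] -> C1=M] -> [I,M,I,I]
Op 4: C0 read [C0 read from I: others=['C1=M'] -> C0=S, others downsized to S] -> [S,S,I,I]
Op 5: C1 read [C1 read: already in S, no change] -> [S,S,I,I]
Op 6: C0 read [C0 read: already in S, no change] -> [S,S,I,I]
Op 7: C2 read [C2 read from I: others=['C0=S', 'C1=S'] -> C2=S, others downsized to S] -> [S,S,S,I]
Op 8: C3 read [C3 read from I: others=['C0=S', 'C1=S', 'C2=S'] -> C3=S, others downsized to S] -> [S,S,S,S]

Answer: S S S S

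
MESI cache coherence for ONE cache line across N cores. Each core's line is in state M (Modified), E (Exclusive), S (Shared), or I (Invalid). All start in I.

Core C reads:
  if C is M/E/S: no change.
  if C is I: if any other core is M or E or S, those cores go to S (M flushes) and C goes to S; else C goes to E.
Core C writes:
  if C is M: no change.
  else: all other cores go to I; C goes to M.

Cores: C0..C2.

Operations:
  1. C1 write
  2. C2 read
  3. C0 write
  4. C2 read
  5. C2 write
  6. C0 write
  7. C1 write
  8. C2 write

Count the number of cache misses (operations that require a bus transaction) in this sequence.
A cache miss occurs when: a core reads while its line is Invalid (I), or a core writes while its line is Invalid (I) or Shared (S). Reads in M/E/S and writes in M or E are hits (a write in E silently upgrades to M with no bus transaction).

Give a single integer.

Op 1: C1 write [C1 write: invalidate none -> C1=M] -> [I,M,I] [MISS #1: write from I]
Op 2: C2 read [C2 read from I: others=['C1=M'] -> C2=S, others downsized to S] -> [I,S,S] [MISS #2: read from I]
Op 3: C0 write [C0 write: invalidate ['C1=S', 'C2=S'] -> C0=M] -> [M,I,I] [MISS #3: write from I]
Op 4: C2 read [C2 read from I: others=['C0=M'] -> C2=S, others downsized to S] -> [S,I,S] [MISS #4: read from I]
Op 5: C2 write [C2 write: invalidate ['C0=S'] -> C2=M] -> [I,I,M] [MISS #5: write from S]
Op 6: C0 write [C0 write: invalidate ['C2=M'] -> C0=M] -> [M,I,I] [MISS #6: write from I]
Op 7: C1 write [C1 write: invalidate ['C0=M'] -> C1=M] -> [I,M,I] [MISS #7: write from I]
Op 8: C2 write [C2 write: invalidate ['C1=M'] -> C2=M] -> [I,I,M] [MISS #8: write from I]

Answer: 8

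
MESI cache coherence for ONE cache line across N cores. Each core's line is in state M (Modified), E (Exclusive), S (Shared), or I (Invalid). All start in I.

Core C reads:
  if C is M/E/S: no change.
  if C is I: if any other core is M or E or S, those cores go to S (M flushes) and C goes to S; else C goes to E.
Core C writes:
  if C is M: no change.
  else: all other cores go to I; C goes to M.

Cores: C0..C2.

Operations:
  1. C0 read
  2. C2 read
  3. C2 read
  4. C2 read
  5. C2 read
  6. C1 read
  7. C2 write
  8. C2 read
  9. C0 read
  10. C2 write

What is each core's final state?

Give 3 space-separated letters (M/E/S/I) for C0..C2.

Op 1: C0 read [C0 read from I: no other sharers -> C0=E (exclusive)] -> [E,I,I]
Op 2: C2 read [C2 read from I: others=['C0=E'] -> C2=S, others downsized to S] -> [S,I,S]
Op 3: C2 read [C2 read: already in S, no change] -> [S,I,S]
Op 4: C2 read [C2 read: already in S, no change] -> [S,I,S]
Op 5: C2 read [C2 read: already in S, no change] -> [S,I,S]
Op 6: C1 read [C1 read from I: others=['C0=S', 'C2=S'] -> C1=S, others downsized to S] -> [S,S,S]
Op 7: C2 write [C2 write: invalidate ['C0=S', 'C1=S'] -> C2=M] -> [I,I,M]
Op 8: C2 read [C2 read: already in M, no change] -> [I,I,M]
Op 9: C0 read [C0 read from I: others=['C2=M'] -> C0=S, others downsized to S] -> [S,I,S]
Op 10: C2 write [C2 write: invalidate ['C0=S'] -> C2=M] -> [I,I,M]

Answer: I I M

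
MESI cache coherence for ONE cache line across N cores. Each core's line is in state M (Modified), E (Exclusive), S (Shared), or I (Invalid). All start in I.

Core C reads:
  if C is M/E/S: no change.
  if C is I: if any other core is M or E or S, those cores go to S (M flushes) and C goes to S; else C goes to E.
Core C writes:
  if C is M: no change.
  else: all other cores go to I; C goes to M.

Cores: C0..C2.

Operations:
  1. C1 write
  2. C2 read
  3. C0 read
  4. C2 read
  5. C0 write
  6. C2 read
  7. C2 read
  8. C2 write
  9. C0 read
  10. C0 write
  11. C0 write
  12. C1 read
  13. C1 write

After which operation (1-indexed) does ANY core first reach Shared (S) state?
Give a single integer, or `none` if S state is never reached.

Answer: 2

Derivation:
Op 1: C1 write [C1 write: invalidate none -> C1=M] -> [I,M,I]
Op 2: C2 read [C2 read from I: others=['C1=M'] -> C2=S, others downsized to S] -> [I,S,S]
  -> First S state at op 2; remaining ops need not be traced.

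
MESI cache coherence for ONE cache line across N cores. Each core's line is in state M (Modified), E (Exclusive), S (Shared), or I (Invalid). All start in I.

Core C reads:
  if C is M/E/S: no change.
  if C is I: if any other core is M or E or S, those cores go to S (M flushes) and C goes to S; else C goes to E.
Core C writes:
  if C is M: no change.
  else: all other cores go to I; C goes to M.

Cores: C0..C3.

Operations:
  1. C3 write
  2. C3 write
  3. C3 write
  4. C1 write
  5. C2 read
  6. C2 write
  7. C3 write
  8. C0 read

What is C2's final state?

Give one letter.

Op 1: C3 write [C3 write: invalidate none -> C3=M] -> [I,I,I,M]
Op 2: C3 write [C3 write: already M (modified), no change] -> [I,I,I,M]
Op 3: C3 write [C3 write: already M (modified), no change] -> [I,I,I,M]
Op 4: C1 write [C1 write: invalidate ['C3=M'] -> C1=M] -> [I,M,I,I]
Op 5: C2 read [C2 read from I: others=['C1=M'] -> C2=S, others downsized to S] -> [I,S,S,I]
Op 6: C2 write [C2 write: invalidate ['C1=S'] -> C2=M] -> [I,I,M,I]
Op 7: C3 write [C3 write: invalidate ['C2=M'] -> C3=M] -> [I,I,I,M]
Op 8: C0 read [C0 read from I: others=['C3=M'] -> C0=S, others downsized to S] -> [S,I,I,S]

Answer: I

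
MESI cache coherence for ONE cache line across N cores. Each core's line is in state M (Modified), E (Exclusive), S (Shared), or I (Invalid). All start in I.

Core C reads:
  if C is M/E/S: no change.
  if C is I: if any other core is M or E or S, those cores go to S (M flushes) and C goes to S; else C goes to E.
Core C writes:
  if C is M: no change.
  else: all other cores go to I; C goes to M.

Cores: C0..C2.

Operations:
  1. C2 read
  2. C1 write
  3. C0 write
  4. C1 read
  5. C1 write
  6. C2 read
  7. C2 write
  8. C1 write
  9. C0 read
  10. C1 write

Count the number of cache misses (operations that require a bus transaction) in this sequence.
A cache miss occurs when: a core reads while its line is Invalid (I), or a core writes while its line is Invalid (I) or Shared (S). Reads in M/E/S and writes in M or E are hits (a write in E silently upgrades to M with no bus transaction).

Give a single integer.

Op 1: C2 read [C2 read from I: no other sharers -> C2=E (exclusive)] -> [I,I,E] [MISS #1: read from I]
Op 2: C1 write [C1 write: invalidate ['C2=E'] -> C1=M] -> [I,M,I] [MISS #2: write from I]
Op 3: C0 write [C0 write: invalidate ['C1=M'] -> C0=M] -> [M,I,I] [MISS #3: write from I]
Op 4: C1 read [C1 read from I: others=['C0=M'] -> C1=S, others downsized to S] -> [S,S,I] [MISS #4: read from I]
Op 5: C1 write [C1 write: invalidate ['C0=S'] -> C1=M] -> [I,M,I] [MISS #5: write from S]
Op 6: C2 read [C2 read from I: others=['C1=M'] -> C2=S, others downsized to S] -> [I,S,S] [MISS #6: read from I]
Op 7: C2 write [C2 write: invalidate ['C1=S'] -> C2=M] -> [I,I,M] [MISS #7: write from S]
Op 8: C1 write [C1 write: invalidate ['C2=M'] -> C1=M] -> [I,M,I] [MISS #8: write from I]
Op 9: C0 read [C0 read from I: others=['C1=M'] -> C0=S, others downsized to S] -> [S,S,I] [MISS #9: read from I]
Op 10: C1 write [C1 write: invalidate ['C0=S'] -> C1=M] -> [I,M,I] [MISS #10: write from S]

Answer: 10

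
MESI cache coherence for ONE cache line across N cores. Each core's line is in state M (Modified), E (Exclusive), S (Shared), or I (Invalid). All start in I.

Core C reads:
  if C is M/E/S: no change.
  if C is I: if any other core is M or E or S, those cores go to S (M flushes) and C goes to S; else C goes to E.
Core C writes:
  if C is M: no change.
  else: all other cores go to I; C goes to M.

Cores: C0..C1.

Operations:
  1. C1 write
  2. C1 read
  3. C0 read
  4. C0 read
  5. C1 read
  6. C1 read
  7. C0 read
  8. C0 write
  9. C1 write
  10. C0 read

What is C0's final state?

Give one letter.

Op 1: C1 write [C1 write: invalidate none -> C1=M] -> [I,M]
Op 2: C1 read [C1 read: already in M, no change] -> [I,M]
Op 3: C0 read [C0 read from I: others=['C1=M'] -> C0=S, others downsized to S] -> [S,S]
Op 4: C0 read [C0 read: already in S, no change] -> [S,S]
Op 5: C1 read [C1 read: already in S, no change] -> [S,S]
Op 6: C1 read [C1 read: already in S, no change] -> [S,S]
Op 7: C0 read [C0 read: already in S, no change] -> [S,S]
Op 8: C0 write [C0 write: invalidate ['C1=S'] -> C0=M] -> [M,I]
Op 9: C1 write [C1 write: invalidate ['C0=M'] -> C1=M] -> [I,M]
Op 10: C0 read [C0 read from I: others=['C1=M'] -> C0=S, others downsized to S] -> [S,S]

Answer: S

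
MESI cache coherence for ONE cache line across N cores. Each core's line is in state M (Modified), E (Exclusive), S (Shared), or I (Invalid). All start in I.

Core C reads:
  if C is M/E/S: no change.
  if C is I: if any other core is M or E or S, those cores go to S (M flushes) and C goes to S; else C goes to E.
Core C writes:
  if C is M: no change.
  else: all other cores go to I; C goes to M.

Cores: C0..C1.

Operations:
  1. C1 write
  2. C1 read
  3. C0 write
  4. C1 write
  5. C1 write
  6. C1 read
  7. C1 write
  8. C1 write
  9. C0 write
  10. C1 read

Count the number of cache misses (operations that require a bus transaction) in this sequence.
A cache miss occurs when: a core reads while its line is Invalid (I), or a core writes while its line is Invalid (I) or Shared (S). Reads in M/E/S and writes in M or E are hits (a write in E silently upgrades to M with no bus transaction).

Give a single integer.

Answer: 5

Derivation:
Op 1: C1 write [C1 write: invalidate none -> C1=M] -> [I,M] [MISS #1: write from I]
Op 2: C1 read [C1 read: already in M, no change] -> [I,M] [hit: read from M]
Op 3: C0 write [C0 write: invalidate ['C1=M'] -> C0=M] -> [M,I] [MISS #2: write from I]
Op 4: C1 write [C1 write: invalidate ['C0=M'] -> C1=M] -> [I,M] [MISS #3: write from I]
Op 5: C1 write [C1 write: already M (modified), no change] -> [I,M] [hit: write from M]
Op 6: C1 read [C1 read: already in M, no change] -> [I,M] [hit: read from M]
Op 7: C1 write [C1 write: already M (modified), no change] -> [I,M] [hit: write from M]
Op 8: C1 write [C1 write: already M (modified), no change] -> [I,M] [hit: write from M]
Op 9: C0 write [C0 write: invalidate ['C1=M'] -> C0=M] -> [M,I] [MISS #4: write from I]
Op 10: C1 read [C1 read from I: others=['C0=M'] -> C1=S, others downsized to S] -> [S,S] [MISS #5: read from I]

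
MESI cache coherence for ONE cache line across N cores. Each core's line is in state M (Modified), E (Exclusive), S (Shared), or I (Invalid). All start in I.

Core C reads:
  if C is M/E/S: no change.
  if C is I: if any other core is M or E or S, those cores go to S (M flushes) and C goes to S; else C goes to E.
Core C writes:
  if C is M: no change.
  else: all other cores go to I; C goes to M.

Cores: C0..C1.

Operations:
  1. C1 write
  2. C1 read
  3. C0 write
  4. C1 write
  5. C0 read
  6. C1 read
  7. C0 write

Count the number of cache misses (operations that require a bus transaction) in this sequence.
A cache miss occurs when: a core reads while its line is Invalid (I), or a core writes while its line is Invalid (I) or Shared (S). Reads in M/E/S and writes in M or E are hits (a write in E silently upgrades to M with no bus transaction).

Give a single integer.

Op 1: C1 write [C1 write: invalidate none -> C1=M] -> [I,M] [MISS #1: write from I]
Op 2: C1 read [C1 read: already in M, no change] -> [I,M] [hit: read from M]
Op 3: C0 write [C0 write: invalidate ['C1=M'] -> C0=M] -> [M,I] [MISS #2: write from I]
Op 4: C1 write [C1 write: invalidate ['C0=M'] -> C1=M] -> [I,M] [MISS #3: write from I]
Op 5: C0 read [C0 read from I: others=['C1=M'] -> C0=S, others downsized to S] -> [S,S] [MISS #4: read from I]
Op 6: C1 read [C1 read: already in S, no change] -> [S,S] [hit: read from S]
Op 7: C0 write [C0 write: invalidate ['C1=S'] -> C0=M] -> [M,I] [MISS #5: write from S]

Answer: 5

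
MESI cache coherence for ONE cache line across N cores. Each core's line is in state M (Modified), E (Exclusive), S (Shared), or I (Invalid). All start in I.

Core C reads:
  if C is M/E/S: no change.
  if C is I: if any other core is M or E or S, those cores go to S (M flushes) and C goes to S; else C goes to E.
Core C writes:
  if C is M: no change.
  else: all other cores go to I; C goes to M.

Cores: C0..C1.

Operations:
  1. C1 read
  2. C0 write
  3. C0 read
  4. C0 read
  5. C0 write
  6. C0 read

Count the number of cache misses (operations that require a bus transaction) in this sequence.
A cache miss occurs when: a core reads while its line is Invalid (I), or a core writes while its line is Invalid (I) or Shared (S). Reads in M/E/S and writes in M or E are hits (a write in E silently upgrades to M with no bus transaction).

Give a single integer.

Op 1: C1 read [C1 read from I: no other sharers -> C1=E (exclusive)] -> [I,E] [MISS #1: read from I]
Op 2: C0 write [C0 write: invalidate ['C1=E'] -> C0=M] -> [M,I] [MISS #2: write from I]
Op 3: C0 read [C0 read: already in M, no change] -> [M,I] [hit: read from M]
Op 4: C0 read [C0 read: already in M, no change] -> [M,I] [hit: read from M]
Op 5: C0 write [C0 write: already M (modified), no change] -> [M,I] [hit: write from M]
Op 6: C0 read [C0 read: already in M, no change] -> [M,I] [hit: read from M]

Answer: 2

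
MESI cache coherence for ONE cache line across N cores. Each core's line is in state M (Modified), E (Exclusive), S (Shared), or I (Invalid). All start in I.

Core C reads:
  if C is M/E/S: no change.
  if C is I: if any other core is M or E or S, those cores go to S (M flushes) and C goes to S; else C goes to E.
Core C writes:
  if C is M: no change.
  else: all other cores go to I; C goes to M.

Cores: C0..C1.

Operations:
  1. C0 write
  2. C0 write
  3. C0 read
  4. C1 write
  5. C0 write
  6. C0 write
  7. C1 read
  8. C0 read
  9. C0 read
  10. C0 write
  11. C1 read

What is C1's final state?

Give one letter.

Op 1: C0 write [C0 write: invalidate none -> C0=M] -> [M,I]
Op 2: C0 write [C0 write: already M (modified), no change] -> [M,I]
Op 3: C0 read [C0 read: already in M, no change] -> [M,I]
Op 4: C1 write [C1 write: invalidate ['C0=M'] -> C1=M] -> [I,M]
Op 5: C0 write [C0 write: invalidate ['C1=M'] -> C0=M] -> [M,I]
Op 6: C0 write [C0 write: already M (modified), no change] -> [M,I]
Op 7: C1 read [C1 read from I: others=['C0=M'] -> C1=S, others downsized to S] -> [S,S]
Op 8: C0 read [C0 read: already in S, no change] -> [S,S]
Op 9: C0 read [C0 read: already in S, no change] -> [S,S]
Op 10: C0 write [C0 write: invalidate ['C1=S'] -> C0=M] -> [M,I]
Op 11: C1 read [C1 read from I: others=['C0=M'] -> C1=S, others downsized to S] -> [S,S]

Answer: S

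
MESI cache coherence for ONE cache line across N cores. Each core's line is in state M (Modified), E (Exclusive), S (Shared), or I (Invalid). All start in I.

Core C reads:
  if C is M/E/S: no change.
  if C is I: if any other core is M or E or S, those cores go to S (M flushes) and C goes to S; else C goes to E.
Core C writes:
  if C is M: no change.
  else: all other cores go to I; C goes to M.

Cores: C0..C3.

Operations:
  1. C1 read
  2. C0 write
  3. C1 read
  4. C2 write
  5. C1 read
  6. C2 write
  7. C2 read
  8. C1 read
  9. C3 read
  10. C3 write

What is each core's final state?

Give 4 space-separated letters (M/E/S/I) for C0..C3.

Op 1: C1 read [C1 read from I: no other sharers -> C1=E (exclusive)] -> [I,E,I,I]
Op 2: C0 write [C0 write: invalidate ['C1=E'] -> C0=M] -> [M,I,I,I]
Op 3: C1 read [C1 read from I: others=['C0=M'] -> C1=S, others downsized to S] -> [S,S,I,I]
Op 4: C2 write [C2 write: invalidate ['C0=S', 'C1=S'] -> C2=M] -> [I,I,M,I]
Op 5: C1 read [C1 read from I: others=['C2=M'] -> C1=S, others downsized to S] -> [I,S,S,I]
Op 6: C2 write [C2 write: invalidate ['C1=S'] -> C2=M] -> [I,I,M,I]
Op 7: C2 read [C2 read: already in M, no change] -> [I,I,M,I]
Op 8: C1 read [C1 read from I: others=['C2=M'] -> C1=S, others downsized to S] -> [I,S,S,I]
Op 9: C3 read [C3 read from I: others=['C1=S', 'C2=S'] -> C3=S, others downsized to S] -> [I,S,S,S]
Op 10: C3 write [C3 write: invalidate ['C1=S', 'C2=S'] -> C3=M] -> [I,I,I,M]

Answer: I I I M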